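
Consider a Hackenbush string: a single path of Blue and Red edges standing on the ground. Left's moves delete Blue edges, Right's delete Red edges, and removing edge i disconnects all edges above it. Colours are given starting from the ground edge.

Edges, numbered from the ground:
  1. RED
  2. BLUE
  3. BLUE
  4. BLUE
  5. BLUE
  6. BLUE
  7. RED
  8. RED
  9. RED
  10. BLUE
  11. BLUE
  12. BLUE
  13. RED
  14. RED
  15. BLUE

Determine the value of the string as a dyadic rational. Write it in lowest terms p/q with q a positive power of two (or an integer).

Build G(s[:k]) for k = 1..15, string s = RED BLUE BLUE BLUE BLUE BLUE RED RED RED BLUE BLUE BLUE RED RED BLUE.
1 of 15 · R · max L −∞ · min R 0 — -1
2 of 15 · RB · max L -1 · min R 0 — -1/2
3 of 15 · RBB · max L -1/2 · min R 0 — -1/4
4 of 15 · RBBB · max L -1/4 · min R 0 — -1/8
5 of 15 · RBBBB · max L -1/8 · min R 0 — -1/16
6 of 15 · RBBBBB · max L -1/16 · min R 0 — -1/32
7 of 15 · RBBBBBR · max L -1/16 · min R -1/32 — -3/64
8 of 15 · RBBBBBRR · max L -1/16 · min R -3/64 — -7/128
9 of 15 · RBBBBBRRR · max L -1/16 · min R -7/128 — -15/256
10 of 15 · RBBBBBRRRB · max L -15/256 · min R -7/128 — -29/512
11 of 15 · RBBBBBRRRBB · max L -29/512 · min R -7/128 — -57/1024
12 of 15 · RBBBBBRRRBBB · max L -57/1024 · min R -7/128 — -113/2048
13 of 15 · RBBBBBRRRBBBR · max L -57/1024 · min R -113/2048 — -227/4096
14 of 15 · RBBBBBRRRBBBRR · max L -57/1024 · min R -227/4096 — -455/8192
15 of 15 · RBBBBBRRRBBBRRB · max L -455/8192 · min R -227/4096 — -909/16384

-909/16384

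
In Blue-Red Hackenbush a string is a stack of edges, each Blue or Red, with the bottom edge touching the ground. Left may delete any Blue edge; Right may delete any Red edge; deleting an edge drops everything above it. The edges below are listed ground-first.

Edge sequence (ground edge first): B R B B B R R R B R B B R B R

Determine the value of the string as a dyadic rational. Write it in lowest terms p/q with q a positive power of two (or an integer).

14517/16384

Prefix values for B R B B B R R R B R B B R B R via {L|R} + simplicity:
G_1 [B]  L=[0]  R=[—]  ⇒ 1
G_2 [BR]  L=[0]  R=[1]  ⇒ 1/2
G_3 [BRB]  L=[0,1/2]  R=[1]  ⇒ 3/4
G_4 [BRBB]  L=[0,1/2,3/4]  R=[1]  ⇒ 7/8
G_5 [BRBBB]  L=[0,1/2,3/4,7/8]  R=[1]  ⇒ 15/16
G_6 [BRBBBR]  L=[0,1/2,3/4,7/8]  R=[15/16,1]  ⇒ 29/32
G_7 [BRBBBRR]  L=[0,1/2,3/4,7/8]  R=[29/32,15/16,1]  ⇒ 57/64
G_8 [BRBBBRRR]  L=[0,1/2,3/4,7/8]  R=[57/64,29/32,15/16,1]  ⇒ 113/128
G_9 [BRBBBRRRB]  L=[0,1/2,3/4,7/8,113/128]  R=[57/64,29/32,15/16,1]  ⇒ 227/256
G_10 [BRBBBRRRBR]  L=[0,1/2,3/4,7/8,113/128]  R=[227/256,57/64,29/32,15/16,1]  ⇒ 453/512
G_11 [BRBBBRRRBRB]  L=[0,1/2,3/4,7/8,113/128,453/512]  R=[227/256,57/64,29/32,15/16,1]  ⇒ 907/1024
G_12 [BRBBBRRRBRBB]  L=[0,1/2,3/4,7/8,113/128,453/512,907/1024]  R=[227/256,57/64,29/32,15/16,1]  ⇒ 1815/2048
G_13 [BRBBBRRRBRBBR]  L=[0,1/2,3/4,7/8,113/128,453/512,907/1024]  R=[1815/2048,227/256,57/64,29/32,15/16,1]  ⇒ 3629/4096
G_14 [BRBBBRRRBRBBRB]  L=[0,1/2,3/4,7/8,113/128,453/512,907/1024,3629/4096]  R=[1815/2048,227/256,57/64,29/32,15/16,1]  ⇒ 7259/8192
G_15 [BRBBBRRRBRBBRBR]  L=[0,1/2,3/4,7/8,113/128,453/512,907/1024,3629/4096]  R=[7259/8192,1815/2048,227/256,57/64,29/32,15/16,1]  ⇒ 14517/16384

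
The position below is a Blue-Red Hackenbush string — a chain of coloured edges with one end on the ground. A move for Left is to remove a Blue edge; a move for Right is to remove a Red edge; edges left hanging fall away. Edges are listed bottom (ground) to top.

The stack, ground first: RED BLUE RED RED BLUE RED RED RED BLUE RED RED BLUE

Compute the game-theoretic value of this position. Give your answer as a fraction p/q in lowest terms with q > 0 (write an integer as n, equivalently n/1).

Prefix values for RED BLUE RED RED BLUE RED RED RED BLUE RED RED BLUE via {L|R} + simplicity:
step 1: add RED to get R; options L={ (no moves) } R={ 0 } => -1
step 2: add BLUE to get RB; options L={ -1 } R={ 0 } => -1/2
step 3: add RED to get RBR; options L={ -1 } R={ -1/2, 0 } => -3/4
step 4: add RED to get RBRR; options L={ -1 } R={ -3/4, -1/2, 0 } => -7/8
step 5: add BLUE to get RBRRB; options L={ -1, -7/8 } R={ -3/4, -1/2, 0 } => -13/16
step 6: add RED to get RBRRBR; options L={ -1, -7/8 } R={ -13/16, -3/4, -1/2, 0 } => -27/32
step 7: add RED to get RBRRBRR; options L={ -1, -7/8 } R={ -27/32, -13/16, -3/4, -1/2, 0 } => -55/64
step 8: add RED to get RBRRBRRR; options L={ -1, -7/8 } R={ -55/64, -27/32, -13/16, -3/4, -1/2, 0 } => -111/128
step 9: add BLUE to get RBRRBRRRB; options L={ -1, -7/8, -111/128 } R={ -55/64, -27/32, -13/16, -3/4, -1/2, 0 } => -221/256
step 10: add RED to get RBRRBRRRBR; options L={ -1, -7/8, -111/128 } R={ -221/256, -55/64, -27/32, -13/16, -3/4, -1/2, 0 } => -443/512
step 11: add RED to get RBRRBRRRBRR; options L={ -1, -7/8, -111/128 } R={ -443/512, -221/256, -55/64, -27/32, -13/16, -3/4, -1/2, 0 } => -887/1024
step 12: add BLUE to get RBRRBRRRBRRB; options L={ -1, -7/8, -111/128, -887/1024 } R={ -443/512, -221/256, -55/64, -27/32, -13/16, -3/4, -1/2, 0 } => -1773/2048

-1773/2048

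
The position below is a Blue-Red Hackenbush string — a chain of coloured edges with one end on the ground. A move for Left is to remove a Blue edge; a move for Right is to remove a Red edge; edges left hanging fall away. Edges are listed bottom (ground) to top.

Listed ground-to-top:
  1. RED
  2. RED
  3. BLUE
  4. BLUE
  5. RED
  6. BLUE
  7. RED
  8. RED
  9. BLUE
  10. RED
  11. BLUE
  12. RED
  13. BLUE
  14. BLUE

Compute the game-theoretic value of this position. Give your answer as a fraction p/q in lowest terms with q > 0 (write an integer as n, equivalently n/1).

Build g(s[:k]) for k = 1..14, string s = RED RED BLUE BLUE RED BLUE RED RED BLUE RED BLUE RED BLUE BLUE.
1 of 14 · R · max L −∞ · min R 0 gives -1
2 of 14 · RR · max L −∞ · min R -1 gives -2
3 of 14 · RRB · max L -2 · min R -1 gives -3/2
4 of 14 · RRBB · max L -3/2 · min R -1 gives -5/4
5 of 14 · RRBBR · max L -3/2 · min R -5/4 gives -11/8
6 of 14 · RRBBRB · max L -11/8 · min R -5/4 gives -21/16
7 of 14 · RRBBRBR · max L -11/8 · min R -21/16 gives -43/32
8 of 14 · RRBBRBRR · max L -11/8 · min R -43/32 gives -87/64
9 of 14 · RRBBRBRRB · max L -87/64 · min R -43/32 gives -173/128
10 of 14 · RRBBRBRRBR · max L -87/64 · min R -173/128 gives -347/256
11 of 14 · RRBBRBRRBRB · max L -347/256 · min R -173/128 gives -693/512
12 of 14 · RRBBRBRRBRBR · max L -347/256 · min R -693/512 gives -1387/1024
13 of 14 · RRBBRBRRBRBRB · max L -1387/1024 · min R -693/512 gives -2773/2048
14 of 14 · RRBBRBRRBRBRBB · max L -2773/2048 · min R -693/512 gives -5545/4096

-5545/4096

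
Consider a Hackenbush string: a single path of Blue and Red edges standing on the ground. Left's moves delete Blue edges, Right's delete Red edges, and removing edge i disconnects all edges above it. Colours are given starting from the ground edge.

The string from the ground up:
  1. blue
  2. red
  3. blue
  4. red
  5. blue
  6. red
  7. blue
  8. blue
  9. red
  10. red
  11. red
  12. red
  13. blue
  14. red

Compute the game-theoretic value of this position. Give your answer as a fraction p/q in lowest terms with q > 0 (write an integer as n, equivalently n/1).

5509/8192

1 of 14 · b · max L 0 · min R +∞ => 1
2 of 14 · br · max L 0 · min R 1 => 1/2
3 of 14 · brb · max L 1/2 · min R 1 => 3/4
4 of 14 · brbr · max L 1/2 · min R 3/4 => 5/8
5 of 14 · brbrb · max L 5/8 · min R 3/4 => 11/16
6 of 14 · brbrbr · max L 5/8 · min R 11/16 => 21/32
7 of 14 · brbrbrb · max L 21/32 · min R 11/16 => 43/64
8 of 14 · brbrbrbb · max L 43/64 · min R 11/16 => 87/128
9 of 14 · brbrbrbbr · max L 43/64 · min R 87/128 => 173/256
10 of 14 · brbrbrbbrr · max L 43/64 · min R 173/256 => 345/512
11 of 14 · brbrbrbbrrr · max L 43/64 · min R 345/512 => 689/1024
12 of 14 · brbrbrbbrrrr · max L 43/64 · min R 689/1024 => 1377/2048
13 of 14 · brbrbrbbrrrrb · max L 1377/2048 · min R 689/1024 => 2755/4096
14 of 14 · brbrbrbbrrrrbr · max L 1377/2048 · min R 2755/4096 => 5509/8192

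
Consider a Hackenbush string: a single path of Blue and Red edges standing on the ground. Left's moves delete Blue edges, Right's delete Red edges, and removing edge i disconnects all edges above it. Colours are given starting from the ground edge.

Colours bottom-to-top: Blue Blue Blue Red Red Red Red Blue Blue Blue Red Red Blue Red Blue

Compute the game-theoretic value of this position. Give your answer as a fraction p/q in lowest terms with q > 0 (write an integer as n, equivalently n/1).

8651/4096

1 of 15 · B · max L 0 · min R +∞ => 1
2 of 15 · BB · max L 1 · min R +∞ => 2
3 of 15 · BBB · max L 2 · min R +∞ => 3
4 of 15 · BBBR · max L 2 · min R 3 => 5/2
5 of 15 · BBBRR · max L 2 · min R 5/2 => 9/4
6 of 15 · BBBRRR · max L 2 · min R 9/4 => 17/8
7 of 15 · BBBRRRR · max L 2 · min R 17/8 => 33/16
8 of 15 · BBBRRRRB · max L 33/16 · min R 17/8 => 67/32
9 of 15 · BBBRRRRBB · max L 67/32 · min R 17/8 => 135/64
10 of 15 · BBBRRRRBBB · max L 135/64 · min R 17/8 => 271/128
11 of 15 · BBBRRRRBBBR · max L 135/64 · min R 271/128 => 541/256
12 of 15 · BBBRRRRBBBRR · max L 135/64 · min R 541/256 => 1081/512
13 of 15 · BBBRRRRBBBRRB · max L 1081/512 · min R 541/256 => 2163/1024
14 of 15 · BBBRRRRBBBRRBR · max L 1081/512 · min R 2163/1024 => 4325/2048
15 of 15 · BBBRRRRBBBRRBRB · max L 4325/2048 · min R 2163/1024 => 8651/4096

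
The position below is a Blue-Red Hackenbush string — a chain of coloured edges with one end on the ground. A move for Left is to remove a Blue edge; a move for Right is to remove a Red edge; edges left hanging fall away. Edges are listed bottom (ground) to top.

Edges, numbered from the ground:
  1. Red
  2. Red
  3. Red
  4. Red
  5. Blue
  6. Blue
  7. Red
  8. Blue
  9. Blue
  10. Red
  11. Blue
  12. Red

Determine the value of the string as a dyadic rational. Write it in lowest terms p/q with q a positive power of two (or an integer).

Build G(s[:k]) for k = 1..12, string s = Red Red Red Red Blue Blue Red Blue Blue Red Blue Red.
1 of 12 · R · max L −∞ · min R 0 so -1
2 of 12 · RR · max L −∞ · min R -1 so -2
3 of 12 · RRR · max L −∞ · min R -2 so -3
4 of 12 · RRRR · max L −∞ · min R -3 so -4
5 of 12 · RRRRB · max L -4 · min R -3 so -7/2
6 of 12 · RRRRBB · max L -7/2 · min R -3 so -13/4
7 of 12 · RRRRBBR · max L -7/2 · min R -13/4 so -27/8
8 of 12 · RRRRBBRB · max L -27/8 · min R -13/4 so -53/16
9 of 12 · RRRRBBRBB · max L -53/16 · min R -13/4 so -105/32
10 of 12 · RRRRBBRBBR · max L -53/16 · min R -105/32 so -211/64
11 of 12 · RRRRBBRBBRB · max L -211/64 · min R -105/32 so -421/128
12 of 12 · RRRRBBRBBRBR · max L -211/64 · min R -421/128 so -843/256

-843/256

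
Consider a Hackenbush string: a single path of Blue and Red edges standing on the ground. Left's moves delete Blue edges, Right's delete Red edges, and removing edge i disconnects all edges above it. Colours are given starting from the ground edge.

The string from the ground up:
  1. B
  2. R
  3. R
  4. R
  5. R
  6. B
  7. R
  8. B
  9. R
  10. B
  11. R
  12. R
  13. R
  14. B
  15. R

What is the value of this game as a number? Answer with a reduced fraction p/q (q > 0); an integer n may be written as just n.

step 1: add B to get B; options L={ 0 } R={ (no moves) } so 1
step 2: add R to get BR; options L={ 0 } R={ 1 } so 1/2
step 3: add R to get BRR; options L={ 0 } R={ 1/2,1 } so 1/4
step 4: add R to get BRRR; options L={ 0 } R={ 1/4,1/2,1 } so 1/8
step 5: add R to get BRRRR; options L={ 0 } R={ 1/8,1/4,1/2,1 } so 1/16
step 6: add B to get BRRRRB; options L={ 0,1/16 } R={ 1/8,1/4,1/2,1 } so 3/32
step 7: add R to get BRRRRBR; options L={ 0,1/16 } R={ 3/32,1/8,1/4,1/2,1 } so 5/64
step 8: add B to get BRRRRBRB; options L={ 0,1/16,5/64 } R={ 3/32,1/8,1/4,1/2,1 } so 11/128
step 9: add R to get BRRRRBRBR; options L={ 0,1/16,5/64 } R={ 11/128,3/32,1/8,1/4,1/2,1 } so 21/256
step 10: add B to get BRRRRBRBRB; options L={ 0,1/16,5/64,21/256 } R={ 11/128,3/32,1/8,1/4,1/2,1 } so 43/512
step 11: add R to get BRRRRBRBRBR; options L={ 0,1/16,5/64,21/256 } R={ 43/512,11/128,3/32,1/8,1/4,1/2,1 } so 85/1024
step 12: add R to get BRRRRBRBRBRR; options L={ 0,1/16,5/64,21/256 } R={ 85/1024,43/512,11/128,3/32,1/8,1/4,1/2,1 } so 169/2048
step 13: add R to get BRRRRBRBRBRRR; options L={ 0,1/16,5/64,21/256 } R={ 169/2048,85/1024,43/512,11/128,3/32,1/8,1/4,1/2,1 } so 337/4096
step 14: add B to get BRRRRBRBRBRRRB; options L={ 0,1/16,5/64,21/256,337/4096 } R={ 169/2048,85/1024,43/512,11/128,3/32,1/8,1/4,1/2,1 } so 675/8192
step 15: add R to get BRRRRBRBRBRRRBR; options L={ 0,1/16,5/64,21/256,337/4096 } R={ 675/8192,169/2048,85/1024,43/512,11/128,3/32,1/8,1/4,1/2,1 } so 1349/16384

1349/16384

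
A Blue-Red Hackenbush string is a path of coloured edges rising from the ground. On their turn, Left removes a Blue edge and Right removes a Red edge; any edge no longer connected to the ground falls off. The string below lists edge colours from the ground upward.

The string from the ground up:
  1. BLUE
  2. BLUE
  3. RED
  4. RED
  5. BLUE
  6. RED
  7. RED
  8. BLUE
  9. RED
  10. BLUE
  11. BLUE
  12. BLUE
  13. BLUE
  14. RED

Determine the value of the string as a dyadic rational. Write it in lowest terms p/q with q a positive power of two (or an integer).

5309/4096

B: Left { 0 }, Right { — } so simplest 1
BB: Left { 0, 1 }, Right { — } so simplest 2
BBR: Left { 0, 1 }, Right { 2 } so simplest 3/2
BBRR: Left { 0, 1 }, Right { 3/2, 2 } so simplest 5/4
BBRRB: Left { 0, 1, 5/4 }, Right { 3/2, 2 } so simplest 11/8
BBRRBR: Left { 0, 1, 5/4 }, Right { 11/8, 3/2, 2 } so simplest 21/16
BBRRBRR: Left { 0, 1, 5/4 }, Right { 21/16, 11/8, 3/2, 2 } so simplest 41/32
BBRRBRRB: Left { 0, 1, 5/4, 41/32 }, Right { 21/16, 11/8, 3/2, 2 } so simplest 83/64
BBRRBRRBR: Left { 0, 1, 5/4, 41/32 }, Right { 83/64, 21/16, 11/8, 3/2, 2 } so simplest 165/128
BBRRBRRBRB: Left { 0, 1, 5/4, 41/32, 165/128 }, Right { 83/64, 21/16, 11/8, 3/2, 2 } so simplest 331/256
BBRRBRRBRBB: Left { 0, 1, 5/4, 41/32, 165/128, 331/256 }, Right { 83/64, 21/16, 11/8, 3/2, 2 } so simplest 663/512
BBRRBRRBRBBB: Left { 0, 1, 5/4, 41/32, 165/128, 331/256, 663/512 }, Right { 83/64, 21/16, 11/8, 3/2, 2 } so simplest 1327/1024
BBRRBRRBRBBBB: Left { 0, 1, 5/4, 41/32, 165/128, 331/256, 663/512, 1327/1024 }, Right { 83/64, 21/16, 11/8, 3/2, 2 } so simplest 2655/2048
BBRRBRRBRBBBBR: Left { 0, 1, 5/4, 41/32, 165/128, 331/256, 663/512, 1327/1024 }, Right { 2655/2048, 83/64, 21/16, 11/8, 3/2, 2 } so simplest 5309/4096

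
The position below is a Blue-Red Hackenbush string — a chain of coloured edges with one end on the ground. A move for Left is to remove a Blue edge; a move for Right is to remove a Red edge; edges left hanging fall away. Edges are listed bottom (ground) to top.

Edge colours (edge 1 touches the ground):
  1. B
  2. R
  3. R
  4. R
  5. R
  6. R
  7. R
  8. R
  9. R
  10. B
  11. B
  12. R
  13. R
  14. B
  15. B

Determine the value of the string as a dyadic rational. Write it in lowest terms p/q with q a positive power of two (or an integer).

Prefix values for B R R R R R R R R B B R R B B via {L|R} + simplicity:
val_1 [B]  L=[0]  R=[none]  gives 1
val_2 [BR]  L=[0]  R=[1]  gives 1/2
val_3 [BRR]  L=[0]  R=[1/2, 1]  gives 1/4
val_4 [BRRR]  L=[0]  R=[1/4, 1/2, 1]  gives 1/8
val_5 [BRRRR]  L=[0]  R=[1/8, 1/4, 1/2, 1]  gives 1/16
val_6 [BRRRRR]  L=[0]  R=[1/16, 1/8, 1/4, 1/2, 1]  gives 1/32
val_7 [BRRRRRR]  L=[0]  R=[1/32, 1/16, 1/8, 1/4, 1/2, 1]  gives 1/64
val_8 [BRRRRRRR]  L=[0]  R=[1/64, 1/32, 1/16, 1/8, 1/4, 1/2, 1]  gives 1/128
val_9 [BRRRRRRRR]  L=[0]  R=[1/128, 1/64, 1/32, 1/16, 1/8, 1/4, 1/2, 1]  gives 1/256
val_10 [BRRRRRRRRB]  L=[0, 1/256]  R=[1/128, 1/64, 1/32, 1/16, 1/8, 1/4, 1/2, 1]  gives 3/512
val_11 [BRRRRRRRRBB]  L=[0, 1/256, 3/512]  R=[1/128, 1/64, 1/32, 1/16, 1/8, 1/4, 1/2, 1]  gives 7/1024
val_12 [BRRRRRRRRBBR]  L=[0, 1/256, 3/512]  R=[7/1024, 1/128, 1/64, 1/32, 1/16, 1/8, 1/4, 1/2, 1]  gives 13/2048
val_13 [BRRRRRRRRBBRR]  L=[0, 1/256, 3/512]  R=[13/2048, 7/1024, 1/128, 1/64, 1/32, 1/16, 1/8, 1/4, 1/2, 1]  gives 25/4096
val_14 [BRRRRRRRRBBRRB]  L=[0, 1/256, 3/512, 25/4096]  R=[13/2048, 7/1024, 1/128, 1/64, 1/32, 1/16, 1/8, 1/4, 1/2, 1]  gives 51/8192
val_15 [BRRRRRRRRBBRRBB]  L=[0, 1/256, 3/512, 25/4096, 51/8192]  R=[13/2048, 7/1024, 1/128, 1/64, 1/32, 1/16, 1/8, 1/4, 1/2, 1]  gives 103/16384

103/16384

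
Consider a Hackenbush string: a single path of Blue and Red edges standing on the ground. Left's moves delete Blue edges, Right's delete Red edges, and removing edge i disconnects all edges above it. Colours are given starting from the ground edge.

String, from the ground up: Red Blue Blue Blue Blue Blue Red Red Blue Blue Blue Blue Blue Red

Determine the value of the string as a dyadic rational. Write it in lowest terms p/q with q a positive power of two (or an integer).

-387/8192

step 1: add Red to get R; options L={ — } R={ 0 } -> -1
step 2: add Blue to get RB; options L={ -1 } R={ 0 } -> -1/2
step 3: add Blue to get RBB; options L={ -1,-1/2 } R={ 0 } -> -1/4
step 4: add Blue to get RBBB; options L={ -1,-1/2,-1/4 } R={ 0 } -> -1/8
step 5: add Blue to get RBBBB; options L={ -1,-1/2,-1/4,-1/8 } R={ 0 } -> -1/16
step 6: add Blue to get RBBBBB; options L={ -1,-1/2,-1/4,-1/8,-1/16 } R={ 0 } -> -1/32
step 7: add Red to get RBBBBBR; options L={ -1,-1/2,-1/4,-1/8,-1/16 } R={ -1/32,0 } -> -3/64
step 8: add Red to get RBBBBBRR; options L={ -1,-1/2,-1/4,-1/8,-1/16 } R={ -3/64,-1/32,0 } -> -7/128
step 9: add Blue to get RBBBBBRRB; options L={ -1,-1/2,-1/4,-1/8,-1/16,-7/128 } R={ -3/64,-1/32,0 } -> -13/256
step 10: add Blue to get RBBBBBRRBB; options L={ -1,-1/2,-1/4,-1/8,-1/16,-7/128,-13/256 } R={ -3/64,-1/32,0 } -> -25/512
step 11: add Blue to get RBBBBBRRBBB; options L={ -1,-1/2,-1/4,-1/8,-1/16,-7/128,-13/256,-25/512 } R={ -3/64,-1/32,0 } -> -49/1024
step 12: add Blue to get RBBBBBRRBBBB; options L={ -1,-1/2,-1/4,-1/8,-1/16,-7/128,-13/256,-25/512,-49/1024 } R={ -3/64,-1/32,0 } -> -97/2048
step 13: add Blue to get RBBBBBRRBBBBB; options L={ -1,-1/2,-1/4,-1/8,-1/16,-7/128,-13/256,-25/512,-49/1024,-97/2048 } R={ -3/64,-1/32,0 } -> -193/4096
step 14: add Red to get RBBBBBRRBBBBBR; options L={ -1,-1/2,-1/4,-1/8,-1/16,-7/128,-13/256,-25/512,-49/1024,-97/2048 } R={ -193/4096,-3/64,-1/32,0 } -> -387/8192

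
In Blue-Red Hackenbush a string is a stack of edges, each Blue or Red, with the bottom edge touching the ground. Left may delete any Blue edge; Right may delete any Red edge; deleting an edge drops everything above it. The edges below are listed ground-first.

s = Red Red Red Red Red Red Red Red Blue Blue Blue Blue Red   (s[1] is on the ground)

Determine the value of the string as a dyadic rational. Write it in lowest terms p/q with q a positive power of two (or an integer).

-227/32

Recurse on prefixes of the 13-edge string Red Red Red Red Red Red Red Red Blue Blue Blue Blue Red:
1 of 13 · R · max L −∞ · min R 0 -> -1
2 of 13 · RR · max L −∞ · min R -1 -> -2
3 of 13 · RRR · max L −∞ · min R -2 -> -3
4 of 13 · RRRR · max L −∞ · min R -3 -> -4
5 of 13 · RRRRR · max L −∞ · min R -4 -> -5
6 of 13 · RRRRRR · max L −∞ · min R -5 -> -6
7 of 13 · RRRRRRR · max L −∞ · min R -6 -> -7
8 of 13 · RRRRRRRR · max L −∞ · min R -7 -> -8
9 of 13 · RRRRRRRRB · max L -8 · min R -7 -> -15/2
10 of 13 · RRRRRRRRBB · max L -15/2 · min R -7 -> -29/4
11 of 13 · RRRRRRRRBBB · max L -29/4 · min R -7 -> -57/8
12 of 13 · RRRRRRRRBBBB · max L -57/8 · min R -7 -> -113/16
13 of 13 · RRRRRRRRBBBBR · max L -57/8 · min R -113/16 -> -227/32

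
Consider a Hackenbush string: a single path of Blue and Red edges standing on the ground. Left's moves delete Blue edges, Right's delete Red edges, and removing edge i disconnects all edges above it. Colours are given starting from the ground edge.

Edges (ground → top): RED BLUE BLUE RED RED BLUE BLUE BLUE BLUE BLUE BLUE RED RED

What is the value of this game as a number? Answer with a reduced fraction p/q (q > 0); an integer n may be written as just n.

Prefix values for RED BLUE BLUE RED RED BLUE BLUE BLUE BLUE BLUE BLUE RED RED via {L|R} + simplicity:
edge 1 of 13 (RED): { — | 0 } ⇒ -1
edge 2 of 13 (BLUE): { -1 | 0 } ⇒ -1/2
edge 3 of 13 (BLUE): { -1, -1/2 | 0 } ⇒ -1/4
edge 4 of 13 (RED): { -1, -1/2 | -1/4, 0 } ⇒ -3/8
edge 5 of 13 (RED): { -1, -1/2 | -3/8, -1/4, 0 } ⇒ -7/16
edge 6 of 13 (BLUE): { -1, -1/2, -7/16 | -3/8, -1/4, 0 } ⇒ -13/32
edge 7 of 13 (BLUE): { -1, -1/2, -7/16, -13/32 | -3/8, -1/4, 0 } ⇒ -25/64
edge 8 of 13 (BLUE): { -1, -1/2, -7/16, -13/32, -25/64 | -3/8, -1/4, 0 } ⇒ -49/128
edge 9 of 13 (BLUE): { -1, -1/2, -7/16, -13/32, -25/64, -49/128 | -3/8, -1/4, 0 } ⇒ -97/256
edge 10 of 13 (BLUE): { -1, -1/2, -7/16, -13/32, -25/64, -49/128, -97/256 | -3/8, -1/4, 0 } ⇒ -193/512
edge 11 of 13 (BLUE): { -1, -1/2, -7/16, -13/32, -25/64, -49/128, -97/256, -193/512 | -3/8, -1/4, 0 } ⇒ -385/1024
edge 12 of 13 (RED): { -1, -1/2, -7/16, -13/32, -25/64, -49/128, -97/256, -193/512 | -385/1024, -3/8, -1/4, 0 } ⇒ -771/2048
edge 13 of 13 (RED): { -1, -1/2, -7/16, -13/32, -25/64, -49/128, -97/256, -193/512 | -771/2048, -385/1024, -3/8, -1/4, 0 } ⇒ -1543/4096

-1543/4096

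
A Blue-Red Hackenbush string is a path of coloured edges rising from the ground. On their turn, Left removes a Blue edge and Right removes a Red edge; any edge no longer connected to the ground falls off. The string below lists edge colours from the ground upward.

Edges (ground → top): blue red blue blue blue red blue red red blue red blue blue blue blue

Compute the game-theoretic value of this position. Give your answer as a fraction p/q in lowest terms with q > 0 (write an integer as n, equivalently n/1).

Prefix values for blue red blue blue blue red blue red red blue red blue blue blue blue via {L|R} + simplicity:
1 of 15 · b · max L 0 · min R +∞ ⇒ 1
2 of 15 · br · max L 0 · min R 1 ⇒ 1/2
3 of 15 · brb · max L 1/2 · min R 1 ⇒ 3/4
4 of 15 · brbb · max L 3/4 · min R 1 ⇒ 7/8
5 of 15 · brbbb · max L 7/8 · min R 1 ⇒ 15/16
6 of 15 · brbbbr · max L 7/8 · min R 15/16 ⇒ 29/32
7 of 15 · brbbbrb · max L 29/32 · min R 15/16 ⇒ 59/64
8 of 15 · brbbbrbr · max L 29/32 · min R 59/64 ⇒ 117/128
9 of 15 · brbbbrbrr · max L 29/32 · min R 117/128 ⇒ 233/256
10 of 15 · brbbbrbrrb · max L 233/256 · min R 117/128 ⇒ 467/512
11 of 15 · brbbbrbrrbr · max L 233/256 · min R 467/512 ⇒ 933/1024
12 of 15 · brbbbrbrrbrb · max L 933/1024 · min R 467/512 ⇒ 1867/2048
13 of 15 · brbbbrbrrbrbb · max L 1867/2048 · min R 467/512 ⇒ 3735/4096
14 of 15 · brbbbrbrrbrbbb · max L 3735/4096 · min R 467/512 ⇒ 7471/8192
15 of 15 · brbbbrbrrbrbbbb · max L 7471/8192 · min R 467/512 ⇒ 14943/16384

14943/16384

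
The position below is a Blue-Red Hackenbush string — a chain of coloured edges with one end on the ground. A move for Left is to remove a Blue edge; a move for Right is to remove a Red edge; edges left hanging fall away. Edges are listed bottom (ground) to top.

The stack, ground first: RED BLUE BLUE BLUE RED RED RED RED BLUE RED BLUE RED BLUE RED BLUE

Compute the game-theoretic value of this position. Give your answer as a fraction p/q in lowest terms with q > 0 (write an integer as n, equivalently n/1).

-3925/16384

val_1 [R]  L=[—]  R=[0]  so -1
val_2 [RB]  L=[-1]  R=[0]  so -1/2
val_3 [RBB]  L=[-1,-1/2]  R=[0]  so -1/4
val_4 [RBBB]  L=[-1,-1/2,-1/4]  R=[0]  so -1/8
val_5 [RBBBR]  L=[-1,-1/2,-1/4]  R=[-1/8,0]  so -3/16
val_6 [RBBBRR]  L=[-1,-1/2,-1/4]  R=[-3/16,-1/8,0]  so -7/32
val_7 [RBBBRRR]  L=[-1,-1/2,-1/4]  R=[-7/32,-3/16,-1/8,0]  so -15/64
val_8 [RBBBRRRR]  L=[-1,-1/2,-1/4]  R=[-15/64,-7/32,-3/16,-1/8,0]  so -31/128
val_9 [RBBBRRRRB]  L=[-1,-1/2,-1/4,-31/128]  R=[-15/64,-7/32,-3/16,-1/8,0]  so -61/256
val_10 [RBBBRRRRBR]  L=[-1,-1/2,-1/4,-31/128]  R=[-61/256,-15/64,-7/32,-3/16,-1/8,0]  so -123/512
val_11 [RBBBRRRRBRB]  L=[-1,-1/2,-1/4,-31/128,-123/512]  R=[-61/256,-15/64,-7/32,-3/16,-1/8,0]  so -245/1024
val_12 [RBBBRRRRBRBR]  L=[-1,-1/2,-1/4,-31/128,-123/512]  R=[-245/1024,-61/256,-15/64,-7/32,-3/16,-1/8,0]  so -491/2048
val_13 [RBBBRRRRBRBRB]  L=[-1,-1/2,-1/4,-31/128,-123/512,-491/2048]  R=[-245/1024,-61/256,-15/64,-7/32,-3/16,-1/8,0]  so -981/4096
val_14 [RBBBRRRRBRBRBR]  L=[-1,-1/2,-1/4,-31/128,-123/512,-491/2048]  R=[-981/4096,-245/1024,-61/256,-15/64,-7/32,-3/16,-1/8,0]  so -1963/8192
val_15 [RBBBRRRRBRBRBRB]  L=[-1,-1/2,-1/4,-31/128,-123/512,-491/2048,-1963/8192]  R=[-981/4096,-245/1024,-61/256,-15/64,-7/32,-3/16,-1/8,0]  so -3925/16384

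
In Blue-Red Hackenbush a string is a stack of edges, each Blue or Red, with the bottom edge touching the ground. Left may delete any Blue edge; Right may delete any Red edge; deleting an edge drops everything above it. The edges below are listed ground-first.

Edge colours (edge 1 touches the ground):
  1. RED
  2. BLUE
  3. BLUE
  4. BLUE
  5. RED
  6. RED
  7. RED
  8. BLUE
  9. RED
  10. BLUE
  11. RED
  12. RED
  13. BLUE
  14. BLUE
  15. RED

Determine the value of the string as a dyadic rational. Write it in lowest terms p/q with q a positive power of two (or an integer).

edge 1 of 15 (RED): { (no moves) | 0 } so -1
edge 2 of 15 (BLUE): { -1 | 0 } so -1/2
edge 3 of 15 (BLUE): { -1, -1/2 | 0 } so -1/4
edge 4 of 15 (BLUE): { -1, -1/2, -1/4 | 0 } so -1/8
edge 5 of 15 (RED): { -1, -1/2, -1/4 | -1/8, 0 } so -3/16
edge 6 of 15 (RED): { -1, -1/2, -1/4 | -3/16, -1/8, 0 } so -7/32
edge 7 of 15 (RED): { -1, -1/2, -1/4 | -7/32, -3/16, -1/8, 0 } so -15/64
edge 8 of 15 (BLUE): { -1, -1/2, -1/4, -15/64 | -7/32, -3/16, -1/8, 0 } so -29/128
edge 9 of 15 (RED): { -1, -1/2, -1/4, -15/64 | -29/128, -7/32, -3/16, -1/8, 0 } so -59/256
edge 10 of 15 (BLUE): { -1, -1/2, -1/4, -15/64, -59/256 | -29/128, -7/32, -3/16, -1/8, 0 } so -117/512
edge 11 of 15 (RED): { -1, -1/2, -1/4, -15/64, -59/256 | -117/512, -29/128, -7/32, -3/16, -1/8, 0 } so -235/1024
edge 12 of 15 (RED): { -1, -1/2, -1/4, -15/64, -59/256 | -235/1024, -117/512, -29/128, -7/32, -3/16, -1/8, 0 } so -471/2048
edge 13 of 15 (BLUE): { -1, -1/2, -1/4, -15/64, -59/256, -471/2048 | -235/1024, -117/512, -29/128, -7/32, -3/16, -1/8, 0 } so -941/4096
edge 14 of 15 (BLUE): { -1, -1/2, -1/4, -15/64, -59/256, -471/2048, -941/4096 | -235/1024, -117/512, -29/128, -7/32, -3/16, -1/8, 0 } so -1881/8192
edge 15 of 15 (RED): { -1, -1/2, -1/4, -15/64, -59/256, -471/2048, -941/4096 | -1881/8192, -235/1024, -117/512, -29/128, -7/32, -3/16, -1/8, 0 } so -3763/16384

-3763/16384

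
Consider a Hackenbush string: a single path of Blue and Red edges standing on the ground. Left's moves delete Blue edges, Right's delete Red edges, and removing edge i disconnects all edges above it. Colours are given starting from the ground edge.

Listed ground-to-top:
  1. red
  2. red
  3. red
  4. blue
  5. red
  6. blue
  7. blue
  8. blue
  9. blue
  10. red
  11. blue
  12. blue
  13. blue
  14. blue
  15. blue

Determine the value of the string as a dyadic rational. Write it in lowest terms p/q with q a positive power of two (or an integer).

-10305/4096

r: Left { — }, Right { 0 } so simplest -1
rr: Left { — }, Right { -1, 0 } so simplest -2
rrr: Left { — }, Right { -2, -1, 0 } so simplest -3
rrrb: Left { -3 }, Right { -2, -1, 0 } so simplest -5/2
rrrbr: Left { -3 }, Right { -5/2, -2, -1, 0 } so simplest -11/4
rrrbrb: Left { -3, -11/4 }, Right { -5/2, -2, -1, 0 } so simplest -21/8
rrrbrbb: Left { -3, -11/4, -21/8 }, Right { -5/2, -2, -1, 0 } so simplest -41/16
rrrbrbbb: Left { -3, -11/4, -21/8, -41/16 }, Right { -5/2, -2, -1, 0 } so simplest -81/32
rrrbrbbbb: Left { -3, -11/4, -21/8, -41/16, -81/32 }, Right { -5/2, -2, -1, 0 } so simplest -161/64
rrrbrbbbbr: Left { -3, -11/4, -21/8, -41/16, -81/32 }, Right { -161/64, -5/2, -2, -1, 0 } so simplest -323/128
rrrbrbbbbrb: Left { -3, -11/4, -21/8, -41/16, -81/32, -323/128 }, Right { -161/64, -5/2, -2, -1, 0 } so simplest -645/256
rrrbrbbbbrbb: Left { -3, -11/4, -21/8, -41/16, -81/32, -323/128, -645/256 }, Right { -161/64, -5/2, -2, -1, 0 } so simplest -1289/512
rrrbrbbbbrbbb: Left { -3, -11/4, -21/8, -41/16, -81/32, -323/128, -645/256, -1289/512 }, Right { -161/64, -5/2, -2, -1, 0 } so simplest -2577/1024
rrrbrbbbbrbbbb: Left { -3, -11/4, -21/8, -41/16, -81/32, -323/128, -645/256, -1289/512, -2577/1024 }, Right { -161/64, -5/2, -2, -1, 0 } so simplest -5153/2048
rrrbrbbbbrbbbbb: Left { -3, -11/4, -21/8, -41/16, -81/32, -323/128, -645/256, -1289/512, -2577/1024, -5153/2048 }, Right { -161/64, -5/2, -2, -1, 0 } so simplest -10305/4096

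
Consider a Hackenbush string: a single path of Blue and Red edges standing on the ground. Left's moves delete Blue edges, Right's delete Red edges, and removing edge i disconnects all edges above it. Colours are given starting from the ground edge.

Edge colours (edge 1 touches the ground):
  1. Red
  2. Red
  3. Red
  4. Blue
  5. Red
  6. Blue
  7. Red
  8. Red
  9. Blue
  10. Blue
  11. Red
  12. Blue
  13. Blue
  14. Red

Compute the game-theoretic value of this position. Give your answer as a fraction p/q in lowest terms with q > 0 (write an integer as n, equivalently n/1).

value_1 [R]  L=[∅]  R=[0]  = -1
value_2 [RR]  L=[∅]  R=[-1; 0]  = -2
value_3 [RRR]  L=[∅]  R=[-2; -1; 0]  = -3
value_4 [RRRB]  L=[-3]  R=[-2; -1; 0]  = -5/2
value_5 [RRRBR]  L=[-3]  R=[-5/2; -2; -1; 0]  = -11/4
value_6 [RRRBRB]  L=[-3; -11/4]  R=[-5/2; -2; -1; 0]  = -21/8
value_7 [RRRBRBR]  L=[-3; -11/4]  R=[-21/8; -5/2; -2; -1; 0]  = -43/16
value_8 [RRRBRBRR]  L=[-3; -11/4]  R=[-43/16; -21/8; -5/2; -2; -1; 0]  = -87/32
value_9 [RRRBRBRRB]  L=[-3; -11/4; -87/32]  R=[-43/16; -21/8; -5/2; -2; -1; 0]  = -173/64
value_10 [RRRBRBRRBB]  L=[-3; -11/4; -87/32; -173/64]  R=[-43/16; -21/8; -5/2; -2; -1; 0]  = -345/128
value_11 [RRRBRBRRBBR]  L=[-3; -11/4; -87/32; -173/64]  R=[-345/128; -43/16; -21/8; -5/2; -2; -1; 0]  = -691/256
value_12 [RRRBRBRRBBRB]  L=[-3; -11/4; -87/32; -173/64; -691/256]  R=[-345/128; -43/16; -21/8; -5/2; -2; -1; 0]  = -1381/512
value_13 [RRRBRBRRBBRBB]  L=[-3; -11/4; -87/32; -173/64; -691/256; -1381/512]  R=[-345/128; -43/16; -21/8; -5/2; -2; -1; 0]  = -2761/1024
value_14 [RRRBRBRRBBRBBR]  L=[-3; -11/4; -87/32; -173/64; -691/256; -1381/512]  R=[-2761/1024; -345/128; -43/16; -21/8; -5/2; -2; -1; 0]  = -5523/2048

-5523/2048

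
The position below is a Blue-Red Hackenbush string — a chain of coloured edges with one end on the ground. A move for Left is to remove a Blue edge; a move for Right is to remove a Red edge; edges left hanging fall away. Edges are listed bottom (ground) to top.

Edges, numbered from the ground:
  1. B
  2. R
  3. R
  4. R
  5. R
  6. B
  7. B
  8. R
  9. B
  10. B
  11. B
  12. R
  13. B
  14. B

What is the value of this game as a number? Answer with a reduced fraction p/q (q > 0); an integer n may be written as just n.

887/8192

Recurse on prefixes of the 14-edge string B R R R R B B R B B B R B B:
step 1: add B to get B; options L={ 0 } R={ · } gives 1
step 2: add R to get BR; options L={ 0 } R={ 1 } gives 1/2
step 3: add R to get BRR; options L={ 0 } R={ 1/2; 1 } gives 1/4
step 4: add R to get BRRR; options L={ 0 } R={ 1/4; 1/2; 1 } gives 1/8
step 5: add R to get BRRRR; options L={ 0 } R={ 1/8; 1/4; 1/2; 1 } gives 1/16
step 6: add B to get BRRRRB; options L={ 0; 1/16 } R={ 1/8; 1/4; 1/2; 1 } gives 3/32
step 7: add B to get BRRRRBB; options L={ 0; 1/16; 3/32 } R={ 1/8; 1/4; 1/2; 1 } gives 7/64
step 8: add R to get BRRRRBBR; options L={ 0; 1/16; 3/32 } R={ 7/64; 1/8; 1/4; 1/2; 1 } gives 13/128
step 9: add B to get BRRRRBBRB; options L={ 0; 1/16; 3/32; 13/128 } R={ 7/64; 1/8; 1/4; 1/2; 1 } gives 27/256
step 10: add B to get BRRRRBBRBB; options L={ 0; 1/16; 3/32; 13/128; 27/256 } R={ 7/64; 1/8; 1/4; 1/2; 1 } gives 55/512
step 11: add B to get BRRRRBBRBBB; options L={ 0; 1/16; 3/32; 13/128; 27/256; 55/512 } R={ 7/64; 1/8; 1/4; 1/2; 1 } gives 111/1024
step 12: add R to get BRRRRBBRBBBR; options L={ 0; 1/16; 3/32; 13/128; 27/256; 55/512 } R={ 111/1024; 7/64; 1/8; 1/4; 1/2; 1 } gives 221/2048
step 13: add B to get BRRRRBBRBBBRB; options L={ 0; 1/16; 3/32; 13/128; 27/256; 55/512; 221/2048 } R={ 111/1024; 7/64; 1/8; 1/4; 1/2; 1 } gives 443/4096
step 14: add B to get BRRRRBBRBBBRBB; options L={ 0; 1/16; 3/32; 13/128; 27/256; 55/512; 221/2048; 443/4096 } R={ 111/1024; 7/64; 1/8; 1/4; 1/2; 1 } gives 887/8192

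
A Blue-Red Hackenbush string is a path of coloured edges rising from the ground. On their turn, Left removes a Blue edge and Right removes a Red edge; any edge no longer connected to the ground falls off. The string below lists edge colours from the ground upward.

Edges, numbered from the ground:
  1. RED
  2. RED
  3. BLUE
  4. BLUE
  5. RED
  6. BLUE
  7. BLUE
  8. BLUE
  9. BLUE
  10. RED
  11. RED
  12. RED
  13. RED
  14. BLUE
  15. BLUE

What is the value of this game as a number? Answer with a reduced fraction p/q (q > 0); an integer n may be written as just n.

-10361/8192

Prefix values for RED RED BLUE BLUE RED BLUE BLUE BLUE BLUE RED RED RED RED BLUE BLUE via {L|R} + simplicity:
step 1: add RED to get R; options L={  } R={ 0 } → -1
step 2: add RED to get RR; options L={  } R={ -1, 0 } → -2
step 3: add BLUE to get RRB; options L={ -2 } R={ -1, 0 } → -3/2
step 4: add BLUE to get RRBB; options L={ -2, -3/2 } R={ -1, 0 } → -5/4
step 5: add RED to get RRBBR; options L={ -2, -3/2 } R={ -5/4, -1, 0 } → -11/8
step 6: add BLUE to get RRBBRB; options L={ -2, -3/2, -11/8 } R={ -5/4, -1, 0 } → -21/16
step 7: add BLUE to get RRBBRBB; options L={ -2, -3/2, -11/8, -21/16 } R={ -5/4, -1, 0 } → -41/32
step 8: add BLUE to get RRBBRBBB; options L={ -2, -3/2, -11/8, -21/16, -41/32 } R={ -5/4, -1, 0 } → -81/64
step 9: add BLUE to get RRBBRBBBB; options L={ -2, -3/2, -11/8, -21/16, -41/32, -81/64 } R={ -5/4, -1, 0 } → -161/128
step 10: add RED to get RRBBRBBBBR; options L={ -2, -3/2, -11/8, -21/16, -41/32, -81/64 } R={ -161/128, -5/4, -1, 0 } → -323/256
step 11: add RED to get RRBBRBBBBRR; options L={ -2, -3/2, -11/8, -21/16, -41/32, -81/64 } R={ -323/256, -161/128, -5/4, -1, 0 } → -647/512
step 12: add RED to get RRBBRBBBBRRR; options L={ -2, -3/2, -11/8, -21/16, -41/32, -81/64 } R={ -647/512, -323/256, -161/128, -5/4, -1, 0 } → -1295/1024
step 13: add RED to get RRBBRBBBBRRRR; options L={ -2, -3/2, -11/8, -21/16, -41/32, -81/64 } R={ -1295/1024, -647/512, -323/256, -161/128, -5/4, -1, 0 } → -2591/2048
step 14: add BLUE to get RRBBRBBBBRRRRB; options L={ -2, -3/2, -11/8, -21/16, -41/32, -81/64, -2591/2048 } R={ -1295/1024, -647/512, -323/256, -161/128, -5/4, -1, 0 } → -5181/4096
step 15: add BLUE to get RRBBRBBBBRRRRBB; options L={ -2, -3/2, -11/8, -21/16, -41/32, -81/64, -2591/2048, -5181/4096 } R={ -1295/1024, -647/512, -323/256, -161/128, -5/4, -1, 0 } → -10361/8192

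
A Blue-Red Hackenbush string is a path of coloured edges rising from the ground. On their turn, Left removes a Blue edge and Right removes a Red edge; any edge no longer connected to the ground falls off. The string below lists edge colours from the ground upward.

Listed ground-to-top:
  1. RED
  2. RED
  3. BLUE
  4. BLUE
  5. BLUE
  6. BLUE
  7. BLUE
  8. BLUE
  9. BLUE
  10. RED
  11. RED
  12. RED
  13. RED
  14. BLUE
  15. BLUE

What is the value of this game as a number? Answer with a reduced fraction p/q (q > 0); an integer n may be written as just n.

-8313/8192

Build g(s[:k]) for k = 1..15, string s = RED RED BLUE BLUE BLUE BLUE BLUE BLUE BLUE RED RED RED RED BLUE BLUE.
g_1 [R]  L=[—]  R=[0]  => -1
g_2 [RR]  L=[—]  R=[-1; 0]  => -2
g_3 [RRB]  L=[-2]  R=[-1; 0]  => -3/2
g_4 [RRBB]  L=[-2; -3/2]  R=[-1; 0]  => -5/4
g_5 [RRBBB]  L=[-2; -3/2; -5/4]  R=[-1; 0]  => -9/8
g_6 [RRBBBB]  L=[-2; -3/2; -5/4; -9/8]  R=[-1; 0]  => -17/16
g_7 [RRBBBBB]  L=[-2; -3/2; -5/4; -9/8; -17/16]  R=[-1; 0]  => -33/32
g_8 [RRBBBBBB]  L=[-2; -3/2; -5/4; -9/8; -17/16; -33/32]  R=[-1; 0]  => -65/64
g_9 [RRBBBBBBB]  L=[-2; -3/2; -5/4; -9/8; -17/16; -33/32; -65/64]  R=[-1; 0]  => -129/128
g_10 [RRBBBBBBBR]  L=[-2; -3/2; -5/4; -9/8; -17/16; -33/32; -65/64]  R=[-129/128; -1; 0]  => -259/256
g_11 [RRBBBBBBBRR]  L=[-2; -3/2; -5/4; -9/8; -17/16; -33/32; -65/64]  R=[-259/256; -129/128; -1; 0]  => -519/512
g_12 [RRBBBBBBBRRR]  L=[-2; -3/2; -5/4; -9/8; -17/16; -33/32; -65/64]  R=[-519/512; -259/256; -129/128; -1; 0]  => -1039/1024
g_13 [RRBBBBBBBRRRR]  L=[-2; -3/2; -5/4; -9/8; -17/16; -33/32; -65/64]  R=[-1039/1024; -519/512; -259/256; -129/128; -1; 0]  => -2079/2048
g_14 [RRBBBBBBBRRRRB]  L=[-2; -3/2; -5/4; -9/8; -17/16; -33/32; -65/64; -2079/2048]  R=[-1039/1024; -519/512; -259/256; -129/128; -1; 0]  => -4157/4096
g_15 [RRBBBBBBBRRRRBB]  L=[-2; -3/2; -5/4; -9/8; -17/16; -33/32; -65/64; -2079/2048; -4157/4096]  R=[-1039/1024; -519/512; -259/256; -129/128; -1; 0]  => -8313/8192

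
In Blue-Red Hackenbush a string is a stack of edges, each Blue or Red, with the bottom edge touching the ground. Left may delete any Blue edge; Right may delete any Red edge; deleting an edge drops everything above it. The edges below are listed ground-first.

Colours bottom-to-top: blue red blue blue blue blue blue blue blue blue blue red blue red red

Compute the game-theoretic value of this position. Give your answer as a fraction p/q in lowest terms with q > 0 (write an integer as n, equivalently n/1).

Prefix values for blue red blue blue blue blue blue blue blue blue blue red blue red red via {L|R} + simplicity:
1 of 15 · b · max L 0 · min R +∞ = 1
2 of 15 · br · max L 0 · min R 1 = 1/2
3 of 15 · brb · max L 1/2 · min R 1 = 3/4
4 of 15 · brbb · max L 3/4 · min R 1 = 7/8
5 of 15 · brbbb · max L 7/8 · min R 1 = 15/16
6 of 15 · brbbbb · max L 15/16 · min R 1 = 31/32
7 of 15 · brbbbbb · max L 31/32 · min R 1 = 63/64
8 of 15 · brbbbbbb · max L 63/64 · min R 1 = 127/128
9 of 15 · brbbbbbbb · max L 127/128 · min R 1 = 255/256
10 of 15 · brbbbbbbbb · max L 255/256 · min R 1 = 511/512
11 of 15 · brbbbbbbbbb · max L 511/512 · min R 1 = 1023/1024
12 of 15 · brbbbbbbbbbr · max L 511/512 · min R 1023/1024 = 2045/2048
13 of 15 · brbbbbbbbbbrb · max L 2045/2048 · min R 1023/1024 = 4091/4096
14 of 15 · brbbbbbbbbbrbr · max L 2045/2048 · min R 4091/4096 = 8181/8192
15 of 15 · brbbbbbbbbbrbrr · max L 2045/2048 · min R 8181/8192 = 16361/16384

16361/16384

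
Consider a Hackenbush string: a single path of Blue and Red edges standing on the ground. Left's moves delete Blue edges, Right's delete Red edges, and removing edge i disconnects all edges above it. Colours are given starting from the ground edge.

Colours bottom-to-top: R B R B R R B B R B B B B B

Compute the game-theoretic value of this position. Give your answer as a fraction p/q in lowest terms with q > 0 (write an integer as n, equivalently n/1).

-5697/8192

Build val(s[:k]) for k = 1..14, string s = R B R B R R B B R B B B B B.
R: Left { none }, Right { 0 } -> simplest -1
RB: Left { -1 }, Right { 0 } -> simplest -1/2
RBR: Left { -1 }, Right { -1/2; 0 } -> simplest -3/4
RBRB: Left { -1; -3/4 }, Right { -1/2; 0 } -> simplest -5/8
RBRBR: Left { -1; -3/4 }, Right { -5/8; -1/2; 0 } -> simplest -11/16
RBRBRR: Left { -1; -3/4 }, Right { -11/16; -5/8; -1/2; 0 } -> simplest -23/32
RBRBRRB: Left { -1; -3/4; -23/32 }, Right { -11/16; -5/8; -1/2; 0 } -> simplest -45/64
RBRBRRBB: Left { -1; -3/4; -23/32; -45/64 }, Right { -11/16; -5/8; -1/2; 0 } -> simplest -89/128
RBRBRRBBR: Left { -1; -3/4; -23/32; -45/64 }, Right { -89/128; -11/16; -5/8; -1/2; 0 } -> simplest -179/256
RBRBRRBBRB: Left { -1; -3/4; -23/32; -45/64; -179/256 }, Right { -89/128; -11/16; -5/8; -1/2; 0 } -> simplest -357/512
RBRBRRBBRBB: Left { -1; -3/4; -23/32; -45/64; -179/256; -357/512 }, Right { -89/128; -11/16; -5/8; -1/2; 0 } -> simplest -713/1024
RBRBRRBBRBBB: Left { -1; -3/4; -23/32; -45/64; -179/256; -357/512; -713/1024 }, Right { -89/128; -11/16; -5/8; -1/2; 0 } -> simplest -1425/2048
RBRBRRBBRBBBB: Left { -1; -3/4; -23/32; -45/64; -179/256; -357/512; -713/1024; -1425/2048 }, Right { -89/128; -11/16; -5/8; -1/2; 0 } -> simplest -2849/4096
RBRBRRBBRBBBBB: Left { -1; -3/4; -23/32; -45/64; -179/256; -357/512; -713/1024; -1425/2048; -2849/4096 }, Right { -89/128; -11/16; -5/8; -1/2; 0 } -> simplest -5697/8192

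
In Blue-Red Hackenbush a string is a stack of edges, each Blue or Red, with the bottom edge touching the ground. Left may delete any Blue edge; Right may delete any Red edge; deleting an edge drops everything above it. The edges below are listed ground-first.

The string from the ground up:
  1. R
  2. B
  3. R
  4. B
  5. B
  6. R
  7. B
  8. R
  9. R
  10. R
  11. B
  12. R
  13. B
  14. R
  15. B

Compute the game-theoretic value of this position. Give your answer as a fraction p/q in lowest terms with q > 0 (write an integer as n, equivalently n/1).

Recurse on prefixes of the 15-edge string R B R B B R B R R R B R B R B:
R: Left { none }, Right { 0 } so simplest -1
RB: Left { -1 }, Right { 0 } so simplest -1/2
RBR: Left { -1 }, Right { -1/2; 0 } so simplest -3/4
RBRB: Left { -1; -3/4 }, Right { -1/2; 0 } so simplest -5/8
RBRBB: Left { -1; -3/4; -5/8 }, Right { -1/2; 0 } so simplest -9/16
RBRBBR: Left { -1; -3/4; -5/8 }, Right { -9/16; -1/2; 0 } so simplest -19/32
RBRBBRB: Left { -1; -3/4; -5/8; -19/32 }, Right { -9/16; -1/2; 0 } so simplest -37/64
RBRBBRBR: Left { -1; -3/4; -5/8; -19/32 }, Right { -37/64; -9/16; -1/2; 0 } so simplest -75/128
RBRBBRBRR: Left { -1; -3/4; -5/8; -19/32 }, Right { -75/128; -37/64; -9/16; -1/2; 0 } so simplest -151/256
RBRBBRBRRR: Left { -1; -3/4; -5/8; -19/32 }, Right { -151/256; -75/128; -37/64; -9/16; -1/2; 0 } so simplest -303/512
RBRBBRBRRRB: Left { -1; -3/4; -5/8; -19/32; -303/512 }, Right { -151/256; -75/128; -37/64; -9/16; -1/2; 0 } so simplest -605/1024
RBRBBRBRRRBR: Left { -1; -3/4; -5/8; -19/32; -303/512 }, Right { -605/1024; -151/256; -75/128; -37/64; -9/16; -1/2; 0 } so simplest -1211/2048
RBRBBRBRRRBRB: Left { -1; -3/4; -5/8; -19/32; -303/512; -1211/2048 }, Right { -605/1024; -151/256; -75/128; -37/64; -9/16; -1/2; 0 } so simplest -2421/4096
RBRBBRBRRRBRBR: Left { -1; -3/4; -5/8; -19/32; -303/512; -1211/2048 }, Right { -2421/4096; -605/1024; -151/256; -75/128; -37/64; -9/16; -1/2; 0 } so simplest -4843/8192
RBRBBRBRRRBRBRB: Left { -1; -3/4; -5/8; -19/32; -303/512; -1211/2048; -4843/8192 }, Right { -2421/4096; -605/1024; -151/256; -75/128; -37/64; -9/16; -1/2; 0 } so simplest -9685/16384

-9685/16384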